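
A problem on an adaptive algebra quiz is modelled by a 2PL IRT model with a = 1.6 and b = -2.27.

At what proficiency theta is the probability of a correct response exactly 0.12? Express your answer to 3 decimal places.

-3.515

P(theta) = 1 / (1 + exp(−a(theta − b)))
logit = ln(0.1200/0.8800) = -1.9924
theta = b + logit/(a) = -2.27 + (-1.9924)/1.6000 = -3.5153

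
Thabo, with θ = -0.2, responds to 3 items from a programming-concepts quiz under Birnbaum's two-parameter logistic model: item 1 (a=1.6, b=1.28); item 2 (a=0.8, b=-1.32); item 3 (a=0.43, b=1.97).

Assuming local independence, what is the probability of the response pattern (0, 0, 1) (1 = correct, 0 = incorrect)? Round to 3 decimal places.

0.075

P(θ) = 1 / (1 + exp(−a(θ − b)))
P_1 = 1/(1+e^{2.3680}) = 0.0856
P_2 = 1/(1+e^{-0.8960}) = 0.7101
P_3 = 1/(1+e^{0.9331}) = 0.2823
L = (1−P_1) × (1−P_2) × P_3 = 0.9144 × 0.2899 × 0.2823 = 0.07482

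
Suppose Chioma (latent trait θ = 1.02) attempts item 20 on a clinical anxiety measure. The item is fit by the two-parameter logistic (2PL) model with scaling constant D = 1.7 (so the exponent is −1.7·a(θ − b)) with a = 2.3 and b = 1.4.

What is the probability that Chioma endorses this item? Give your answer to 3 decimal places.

P(θ) = 1 / (1 + exp(−D·a(θ − b)))
Exponent: 1.7 × 2.3 × (1.02 − 1.4) = -1.4858
1/(1 + e^{1.4858}) = 0.1846
P = 0.1846

0.185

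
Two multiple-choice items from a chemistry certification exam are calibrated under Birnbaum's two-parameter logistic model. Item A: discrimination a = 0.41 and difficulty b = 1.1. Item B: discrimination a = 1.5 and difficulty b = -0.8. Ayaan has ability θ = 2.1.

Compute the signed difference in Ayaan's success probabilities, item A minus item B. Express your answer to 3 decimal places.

-0.386

P(θ) = 1 / (1 + exp(−a(θ − b)))
P_A = 0.6011
P_B = 0.9873
P_A − P_B = -0.3862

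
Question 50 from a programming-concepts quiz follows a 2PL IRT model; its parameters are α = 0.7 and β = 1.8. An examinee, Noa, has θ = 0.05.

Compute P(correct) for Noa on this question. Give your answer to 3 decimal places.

0.227

P(θ) = 1 / (1 + exp(−α(θ − β)))
Exponent: 0.7 × (0.05 − 1.8) = -1.2250
1/(1 + e^{1.2250}) = 0.2271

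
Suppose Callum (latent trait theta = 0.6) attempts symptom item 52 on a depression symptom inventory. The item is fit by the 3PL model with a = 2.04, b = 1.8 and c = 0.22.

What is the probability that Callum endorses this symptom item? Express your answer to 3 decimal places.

0.282

P(theta) = c + (1 − c) · 1 / (1 + exp(−a(theta − b)))
Exponent: 2.04 × (0.6 − 1.8) = -2.4480
1/(1 + e^{2.4480}) = 0.0796
P = 0.22 + 0.78 × 0.0796 = 0.2821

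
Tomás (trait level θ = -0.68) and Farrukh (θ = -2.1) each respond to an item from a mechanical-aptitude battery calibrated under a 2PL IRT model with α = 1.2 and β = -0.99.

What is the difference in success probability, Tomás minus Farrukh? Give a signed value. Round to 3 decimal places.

0.383

P(θ) = 1 / (1 + exp(−α(θ − β)))
P(Tomás) = 0.5919  [exponent 0.3720]
P(Farrukh) = 0.2088  [exponent -1.3320]
Difference = 0.5919 − 0.2088 = 0.3831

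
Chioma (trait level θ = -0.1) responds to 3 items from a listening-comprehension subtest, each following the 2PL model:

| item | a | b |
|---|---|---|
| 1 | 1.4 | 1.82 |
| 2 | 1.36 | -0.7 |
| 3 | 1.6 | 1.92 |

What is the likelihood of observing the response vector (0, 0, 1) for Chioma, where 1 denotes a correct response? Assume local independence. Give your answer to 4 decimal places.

0.0109

P(θ) = 1 / (1 + exp(−a(θ − b)))
P_1 = 1/(1+e^{2.6880}) = 0.0637
P_2 = 1/(1+e^{-0.8160}) = 0.6934
P_3 = 1/(1+e^{3.2320}) = 0.0380
L = (1−P_1) × (1−P_2) × P_3 = 0.9363 × 0.3066 × 0.0380 = 0.01090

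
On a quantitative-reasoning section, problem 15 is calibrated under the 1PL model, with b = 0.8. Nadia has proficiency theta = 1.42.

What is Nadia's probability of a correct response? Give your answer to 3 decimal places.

P(theta) = 1 / (1 + exp(−(theta − b)))
Exponent: (1.42 − 0.8) = 0.6200
1/(1 + e^{-0.6200}) = 0.6502
P = 0.6502

0.650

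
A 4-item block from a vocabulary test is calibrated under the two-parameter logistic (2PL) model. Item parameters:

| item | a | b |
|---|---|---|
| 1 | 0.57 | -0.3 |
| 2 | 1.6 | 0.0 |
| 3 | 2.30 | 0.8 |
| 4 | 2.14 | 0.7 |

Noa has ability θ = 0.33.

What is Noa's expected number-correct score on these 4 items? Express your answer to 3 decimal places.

1.783

P(θ) = 1 / (1 + exp(−a(θ − b)))
P_1 = 1/(1+e^{-0.3591}) = 0.5888
P_2 = 1/(1+e^{-0.5280}) = 0.6290
P_3 = 1/(1+e^{1.0810}) = 0.2533
P_4 = 1/(1+e^{0.7918}) = 0.3118
E[score] = 0.5888 + 0.6290 + 0.2533 + 0.3118 = 1.7829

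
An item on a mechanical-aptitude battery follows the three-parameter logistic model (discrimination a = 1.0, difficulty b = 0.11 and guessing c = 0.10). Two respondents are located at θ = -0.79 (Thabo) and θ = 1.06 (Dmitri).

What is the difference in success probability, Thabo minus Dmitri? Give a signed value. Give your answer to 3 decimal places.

-0.389

P(θ) = c + (1 − c) · 1 / (1 + exp(−a(θ − b)))
P(Thabo) = 0.3601  [exponent -0.9000]
P(Dmitri) = 0.7490  [exponent 0.9500]
Difference = 0.3601 − 0.7490 = -0.3889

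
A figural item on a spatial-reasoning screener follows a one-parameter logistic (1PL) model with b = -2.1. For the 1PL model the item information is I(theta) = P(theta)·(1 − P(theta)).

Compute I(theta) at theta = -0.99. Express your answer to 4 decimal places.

P = 1/(1+e^{-1.1100}) = 0.7521
P(1−P) = 0.7521 × 0.2479 = 0.1864
I = P(1−P) = 0.18643

0.1864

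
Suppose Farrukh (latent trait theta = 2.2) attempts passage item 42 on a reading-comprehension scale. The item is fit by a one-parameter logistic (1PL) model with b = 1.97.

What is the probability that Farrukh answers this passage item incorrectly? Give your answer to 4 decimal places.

0.4428

P(theta) = 1 / (1 + exp(−(theta − b)))
Exponent: (2.2 − 1.97) = 0.2300
1/(1 + e^{-0.2300}) = 0.5572
P = 0.5572
P(incorrect) = 1 − 0.5572 = 0.4428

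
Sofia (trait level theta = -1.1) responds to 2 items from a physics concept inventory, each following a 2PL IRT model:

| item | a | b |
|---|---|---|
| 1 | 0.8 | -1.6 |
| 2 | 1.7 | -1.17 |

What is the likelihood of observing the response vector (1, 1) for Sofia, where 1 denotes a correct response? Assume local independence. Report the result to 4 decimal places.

P(theta) = 1 / (1 + exp(−a(theta − b)))
P_1 = 1/(1+e^{-0.4000}) = 0.5987
P_2 = 1/(1+e^{-0.1190}) = 0.5297
L = P_1 × P_2 = 0.5987 × 0.5297 = 0.31713

0.3171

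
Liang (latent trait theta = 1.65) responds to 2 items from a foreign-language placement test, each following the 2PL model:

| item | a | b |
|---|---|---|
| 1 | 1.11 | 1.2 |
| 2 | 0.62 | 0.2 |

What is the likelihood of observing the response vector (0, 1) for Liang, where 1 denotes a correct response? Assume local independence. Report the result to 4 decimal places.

0.2684

P(theta) = 1 / (1 + exp(−a(theta − b)))
P_1 = 1/(1+e^{-0.4995}) = 0.6223
P_2 = 1/(1+e^{-0.8990}) = 0.7107
L = (1−P_1) × P_2 = 0.3777 × 0.7107 = 0.26842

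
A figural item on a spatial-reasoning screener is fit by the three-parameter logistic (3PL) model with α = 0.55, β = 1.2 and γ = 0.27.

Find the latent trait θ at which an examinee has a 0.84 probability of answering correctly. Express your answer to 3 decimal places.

3.510

P(θ) = γ + (1 − γ) · 1 / (1 + exp(−α(θ − β)))
Remove guessing floor: (0.84 − 0.27)/(1 − 0.27) = 0.7808
logit = ln(0.7808/0.2192) = 1.2705
θ = β + logit/(α) = 1.2 + 1.2705/0.5500 = 3.5099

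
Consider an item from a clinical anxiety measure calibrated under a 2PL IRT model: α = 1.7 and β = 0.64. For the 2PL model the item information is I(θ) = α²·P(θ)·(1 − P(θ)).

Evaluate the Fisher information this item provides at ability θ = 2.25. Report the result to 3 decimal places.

P = 1/(1+e^{-2.7370}) = 0.9392
P(1−P) = 0.9392 × 0.0608 = 0.0571
I = α² × P(1−P) = 1.7² × 0.0571 = 0.16509

0.165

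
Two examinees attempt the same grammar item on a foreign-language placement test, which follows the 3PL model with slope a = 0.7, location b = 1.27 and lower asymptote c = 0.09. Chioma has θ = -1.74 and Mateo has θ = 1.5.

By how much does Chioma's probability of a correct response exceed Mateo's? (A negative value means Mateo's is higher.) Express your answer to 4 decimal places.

P(θ) = c + (1 − c) · 1 / (1 + exp(−a(θ − b)))
P(Chioma) = 0.1887  [exponent -2.1070]
P(Mateo) = 0.5815  [exponent 0.1610]
Difference = 0.1887 − 0.5815 = -0.3929

-0.3929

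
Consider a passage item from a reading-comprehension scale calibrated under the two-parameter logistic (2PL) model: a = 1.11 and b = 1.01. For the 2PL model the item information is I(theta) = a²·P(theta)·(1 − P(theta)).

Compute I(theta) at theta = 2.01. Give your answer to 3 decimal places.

0.230

P = 1/(1+e^{-1.1100}) = 0.7521
P(1−P) = 0.7521 × 0.2479 = 0.1864
I = a² × P(1−P) = 1.11² × 0.1864 = 0.22970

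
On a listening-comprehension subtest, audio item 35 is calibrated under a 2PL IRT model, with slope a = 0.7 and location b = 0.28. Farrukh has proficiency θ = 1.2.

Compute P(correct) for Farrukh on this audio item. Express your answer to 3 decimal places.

0.656

P(θ) = 1 / (1 + exp(−a(θ − b)))
Exponent: 0.7 × (1.2 − 0.28) = 0.6440
1/(1 + e^{-0.6440}) = 0.6557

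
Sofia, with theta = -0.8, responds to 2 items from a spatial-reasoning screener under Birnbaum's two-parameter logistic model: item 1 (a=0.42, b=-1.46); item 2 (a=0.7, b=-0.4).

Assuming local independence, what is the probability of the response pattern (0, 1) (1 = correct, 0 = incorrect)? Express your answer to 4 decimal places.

P(theta) = 1 / (1 + exp(−a(theta − b)))
P_1 = 1/(1+e^{-0.2772}) = 0.5689
P_2 = 1/(1+e^{0.2800}) = 0.4305
L = (1−P_1) × P_2 = 0.4311 × 0.4305 = 0.18559

0.1856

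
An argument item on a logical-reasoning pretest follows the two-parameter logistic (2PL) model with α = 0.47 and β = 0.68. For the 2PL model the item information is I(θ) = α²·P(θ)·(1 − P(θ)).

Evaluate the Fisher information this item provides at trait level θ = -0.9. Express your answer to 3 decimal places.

0.048

P = 1/(1+e^{0.7426}) = 0.3224
P(1−P) = 0.3224 × 0.6776 = 0.2185
I = α² × P(1−P) = 0.47² × 0.2185 = 0.04826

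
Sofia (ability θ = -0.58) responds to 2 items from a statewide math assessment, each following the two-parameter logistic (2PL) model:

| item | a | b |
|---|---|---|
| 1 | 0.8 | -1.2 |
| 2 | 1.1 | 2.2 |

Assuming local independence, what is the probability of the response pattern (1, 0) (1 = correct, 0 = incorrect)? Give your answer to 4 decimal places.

P(θ) = 1 / (1 + exp(−a(θ − b)))
P_1 = 1/(1+e^{-0.4960}) = 0.6215
P_2 = 1/(1+e^{3.0580}) = 0.0449
L = P_1 × (1−P_2) = 0.6215 × 0.9551 = 0.59363

0.5936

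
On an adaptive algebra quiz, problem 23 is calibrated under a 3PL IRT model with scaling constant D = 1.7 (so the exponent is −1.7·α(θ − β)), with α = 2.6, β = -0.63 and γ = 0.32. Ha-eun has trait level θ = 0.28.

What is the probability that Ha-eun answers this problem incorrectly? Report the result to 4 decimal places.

0.0120

P(θ) = γ + (1 − γ) · 1 / (1 + exp(−D·α(θ − β)))
Exponent: 1.7 × 2.6 × (0.28 − (-0.63)) = 4.0222
1/(1 + e^{-4.0222}) = 0.9824
P = 0.32 + 0.68 × 0.9824 = 0.9880
P(incorrect) = 1 − 0.9880 = 0.0120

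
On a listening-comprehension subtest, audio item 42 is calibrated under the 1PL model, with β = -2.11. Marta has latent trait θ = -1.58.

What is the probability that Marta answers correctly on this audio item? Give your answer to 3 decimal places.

0.629

P(θ) = 1 / (1 + exp(−(θ − β)))
Exponent: (-1.58 − (-2.11)) = 0.5300
1/(1 + e^{-0.5300}) = 0.6295
P = 0.6295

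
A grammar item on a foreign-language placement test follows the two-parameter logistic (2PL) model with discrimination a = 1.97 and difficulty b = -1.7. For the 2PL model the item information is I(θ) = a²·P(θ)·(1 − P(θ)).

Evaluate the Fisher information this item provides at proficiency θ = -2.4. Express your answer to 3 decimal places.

0.624

P = 1/(1+e^{1.3790}) = 0.2012
P(1−P) = 0.2012 × 0.7988 = 0.1607
I = a² × P(1−P) = 1.97² × 0.1607 = 0.62366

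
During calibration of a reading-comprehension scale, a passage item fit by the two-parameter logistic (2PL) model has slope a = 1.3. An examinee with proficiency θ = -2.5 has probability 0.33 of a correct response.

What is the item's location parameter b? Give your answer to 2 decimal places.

-1.96

P(θ) = 1 / (1 + exp(−a(θ − b)))
logit(0.33) = ln(0.33/0.67) = -0.7082
b = θ − logit/(a) = -2.5 − (-0.7082)/1.3000 = -1.9552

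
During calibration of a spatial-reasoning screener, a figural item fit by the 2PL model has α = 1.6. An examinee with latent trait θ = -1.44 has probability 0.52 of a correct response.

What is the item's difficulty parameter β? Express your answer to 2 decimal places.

P(θ) = 1 / (1 + exp(−α(θ − β)))
logit(0.52) = ln(0.52/0.48) = 0.0800
β = θ − logit/(α) = -1.44 − 0.0800/1.6000 = -1.4900

-1.49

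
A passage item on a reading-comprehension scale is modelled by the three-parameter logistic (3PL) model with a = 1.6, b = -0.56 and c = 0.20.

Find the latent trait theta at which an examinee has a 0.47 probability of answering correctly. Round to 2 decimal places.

P(theta) = c + (1 − c) · 1 / (1 + exp(−a(theta − b)))
Remove guessing floor: (0.47 − 0.20)/(1 − 0.20) = 0.3375
logit = ln(0.3375/0.6625) = -0.6745
theta = b + logit/(a) = -0.56 + (-0.6745)/1.6000 = -0.9815

-0.98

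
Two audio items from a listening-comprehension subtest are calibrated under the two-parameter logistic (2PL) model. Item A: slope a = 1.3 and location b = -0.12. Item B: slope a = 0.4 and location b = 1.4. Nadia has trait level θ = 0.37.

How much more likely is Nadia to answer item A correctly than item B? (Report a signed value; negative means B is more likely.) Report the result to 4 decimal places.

0.2556

P(θ) = 1 / (1 + exp(−a(θ − b)))
P_A = 0.6541
P_B = 0.3984
P_A − P_B = 0.2556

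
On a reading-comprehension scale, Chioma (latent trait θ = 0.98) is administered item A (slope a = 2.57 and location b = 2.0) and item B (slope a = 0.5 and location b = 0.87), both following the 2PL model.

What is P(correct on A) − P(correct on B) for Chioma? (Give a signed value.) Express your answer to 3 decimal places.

-0.446

P(θ) = 1 / (1 + exp(−a(θ − b)))
P_A = 0.0678
P_B = 0.5137
P_A − P_B = -0.4460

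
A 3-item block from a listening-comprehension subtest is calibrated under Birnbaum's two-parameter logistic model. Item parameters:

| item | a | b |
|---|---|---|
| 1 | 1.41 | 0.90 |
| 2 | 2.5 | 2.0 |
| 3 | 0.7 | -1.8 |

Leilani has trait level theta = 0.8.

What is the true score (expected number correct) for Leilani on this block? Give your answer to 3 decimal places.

1.373

P(theta) = 1 / (1 + exp(−a(theta − b)))
P_1 = 1/(1+e^{0.1410}) = 0.4648
P_2 = 1/(1+e^{3.0000}) = 0.0474
P_3 = 1/(1+e^{-1.8200}) = 0.8606
E[score] = 0.4648 + 0.0474 + 0.8606 = 1.3728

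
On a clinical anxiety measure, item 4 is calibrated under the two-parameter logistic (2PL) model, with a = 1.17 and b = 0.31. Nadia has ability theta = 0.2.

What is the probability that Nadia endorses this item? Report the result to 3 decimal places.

P(theta) = 1 / (1 + exp(−a(theta − b)))
Exponent: 1.17 × (0.2 − 0.31) = -0.1287
1/(1 + e^{0.1287}) = 0.4679

0.468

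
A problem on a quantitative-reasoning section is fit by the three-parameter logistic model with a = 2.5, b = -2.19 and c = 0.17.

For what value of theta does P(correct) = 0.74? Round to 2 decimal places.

-1.88

P(theta) = c + (1 − c) · 1 / (1 + exp(−a(theta − b)))
Remove guessing floor: (0.74 − 0.17)/(1 − 0.17) = 0.6867
logit = ln(0.6867/0.3133) = 0.7850
theta = b + logit/(a) = -2.19 + 0.7850/2.5000 = -1.8760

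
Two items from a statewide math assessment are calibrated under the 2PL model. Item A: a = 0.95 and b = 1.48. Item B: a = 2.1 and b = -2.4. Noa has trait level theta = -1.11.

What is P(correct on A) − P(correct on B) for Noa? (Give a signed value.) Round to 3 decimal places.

P(theta) = 1 / (1 + exp(−a(theta − b)))
P_A = 0.0787
P_B = 0.9376
P_A − P_B = -0.8589

-0.859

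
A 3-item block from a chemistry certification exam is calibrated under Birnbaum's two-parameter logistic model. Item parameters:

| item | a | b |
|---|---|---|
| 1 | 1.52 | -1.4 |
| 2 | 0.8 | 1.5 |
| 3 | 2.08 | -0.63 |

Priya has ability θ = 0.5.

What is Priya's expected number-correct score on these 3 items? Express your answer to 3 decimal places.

2.170

P(θ) = 1 / (1 + exp(−a(θ − b)))
P_1 = 1/(1+e^{-2.8880}) = 0.9473
P_2 = 1/(1+e^{0.8000}) = 0.3100
P_3 = 1/(1+e^{-2.3504}) = 0.9130
E[score] = 0.9473 + 0.3100 + 0.9130 = 2.1702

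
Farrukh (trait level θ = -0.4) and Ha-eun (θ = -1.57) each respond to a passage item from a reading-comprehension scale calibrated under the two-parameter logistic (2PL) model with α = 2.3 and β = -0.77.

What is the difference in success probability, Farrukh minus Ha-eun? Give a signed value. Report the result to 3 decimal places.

P(θ) = 1 / (1 + exp(−α(θ − β)))
P(Farrukh) = 0.7008  [exponent 0.8510]
P(Ha-eun) = 0.1371  [exponent -1.8400]
Difference = 0.7008 − 0.1371 = 0.5637

0.564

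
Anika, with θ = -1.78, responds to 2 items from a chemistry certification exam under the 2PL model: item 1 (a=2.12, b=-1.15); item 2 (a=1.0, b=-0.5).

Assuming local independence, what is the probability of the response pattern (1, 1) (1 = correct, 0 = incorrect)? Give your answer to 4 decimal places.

0.0453

P(θ) = 1 / (1 + exp(−a(θ − b)))
P_1 = 1/(1+e^{1.3356}) = 0.2082
P_2 = 1/(1+e^{1.2800}) = 0.2176
L = P_1 × P_2 = 0.2082 × 0.2176 = 0.04530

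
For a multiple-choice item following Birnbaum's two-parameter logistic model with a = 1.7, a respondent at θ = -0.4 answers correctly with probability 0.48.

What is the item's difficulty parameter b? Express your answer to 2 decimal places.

-0.35

P(θ) = 1 / (1 + exp(−a(θ − b)))
logit(0.48) = ln(0.48/0.52) = -0.0800
b = θ − logit/(a) = -0.4 − (-0.0800)/1.7000 = -0.3529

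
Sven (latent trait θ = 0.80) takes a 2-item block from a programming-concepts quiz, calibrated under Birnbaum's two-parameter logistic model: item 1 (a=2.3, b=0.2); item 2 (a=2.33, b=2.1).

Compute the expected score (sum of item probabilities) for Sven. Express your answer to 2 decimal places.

P(θ) = 1 / (1 + exp(−a(θ − b)))
P_1 = 1/(1+e^{-1.3800}) = 0.7990
P_2 = 1/(1+e^{3.0290}) = 0.0461
E[score] = 0.7990 + 0.0461 = 0.8451

0.85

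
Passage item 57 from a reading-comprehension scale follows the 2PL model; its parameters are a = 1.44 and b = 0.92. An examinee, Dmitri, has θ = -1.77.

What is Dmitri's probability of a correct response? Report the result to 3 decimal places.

P(θ) = 1 / (1 + exp(−a(θ − b)))
Exponent: 1.44 × (-1.77 − 0.92) = -3.8736
1/(1 + e^{3.8736}) = 0.0204

0.020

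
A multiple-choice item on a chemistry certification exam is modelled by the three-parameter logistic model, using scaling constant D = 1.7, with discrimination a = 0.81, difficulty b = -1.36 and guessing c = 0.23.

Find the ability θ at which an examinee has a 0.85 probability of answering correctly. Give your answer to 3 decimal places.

P(θ) = c + (1 − c) · 1 / (1 + exp(−D·a(θ − b)))
Remove guessing floor: (0.85 − 0.23)/(1 − 0.23) = 0.8052
logit = ln(0.8052/0.1948) = 1.4191
θ = b + logit/(1.7·a) = -1.36 + 1.4191/1.3770 = -0.3294

-0.329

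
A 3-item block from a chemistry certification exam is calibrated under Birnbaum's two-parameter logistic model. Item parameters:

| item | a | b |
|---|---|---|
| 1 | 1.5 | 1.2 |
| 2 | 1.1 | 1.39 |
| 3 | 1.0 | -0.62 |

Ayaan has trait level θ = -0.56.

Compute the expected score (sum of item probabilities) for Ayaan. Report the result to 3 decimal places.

0.686

P(θ) = 1 / (1 + exp(−a(θ − b)))
P_1 = 1/(1+e^{2.6400}) = 0.0666
P_2 = 1/(1+e^{2.1450}) = 0.1048
P_3 = 1/(1+e^{-0.0600}) = 0.5150
E[score] = 0.0666 + 0.1048 + 0.5150 = 0.6864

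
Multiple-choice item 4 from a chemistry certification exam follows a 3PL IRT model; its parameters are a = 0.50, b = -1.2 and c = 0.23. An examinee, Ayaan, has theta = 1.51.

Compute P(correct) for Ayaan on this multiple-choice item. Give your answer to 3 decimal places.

P(theta) = c + (1 − c) · 1 / (1 + exp(−a(theta − b)))
Exponent: 0.50 × (1.51 − (-1.2)) = 1.3550
1/(1 + e^{-1.3550}) = 0.7949
P = 0.23 + 0.77 × 0.7949 = 0.8421

0.842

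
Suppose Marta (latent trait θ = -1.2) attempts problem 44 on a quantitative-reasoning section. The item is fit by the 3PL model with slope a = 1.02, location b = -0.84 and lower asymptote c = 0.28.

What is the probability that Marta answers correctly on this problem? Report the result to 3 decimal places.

0.575

P(θ) = c + (1 − c) · 1 / (1 + exp(−a(θ − b)))
Exponent: 1.02 × (-1.2 − (-0.84)) = -0.3672
1/(1 + e^{0.3672}) = 0.4092
P = 0.28 + 0.72 × 0.4092 = 0.5746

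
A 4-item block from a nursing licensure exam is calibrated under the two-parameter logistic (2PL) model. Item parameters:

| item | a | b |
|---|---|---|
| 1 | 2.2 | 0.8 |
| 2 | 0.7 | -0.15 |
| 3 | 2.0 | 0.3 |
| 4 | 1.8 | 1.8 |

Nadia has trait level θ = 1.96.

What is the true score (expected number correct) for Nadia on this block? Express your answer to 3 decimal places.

3.278

P(θ) = 1 / (1 + exp(−a(θ − b)))
P_1 = 1/(1+e^{-2.5520}) = 0.9277
P_2 = 1/(1+e^{-1.4770}) = 0.8141
P_3 = 1/(1+e^{-3.3200}) = 0.9651
P_4 = 1/(1+e^{-0.2880}) = 0.5715
E[score] = 0.9277 + 0.8141 + 0.9651 + 0.5715 = 3.2784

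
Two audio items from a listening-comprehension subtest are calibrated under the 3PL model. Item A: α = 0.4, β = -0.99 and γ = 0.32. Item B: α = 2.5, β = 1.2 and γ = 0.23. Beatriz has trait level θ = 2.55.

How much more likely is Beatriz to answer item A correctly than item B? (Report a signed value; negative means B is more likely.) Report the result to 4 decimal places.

P(θ) = γ + (1 − γ) · 1 / (1 + exp(−α(θ − β)))
P_A = 0.8672
P_B = 0.9745
P_A − P_B = -0.1073

-0.1073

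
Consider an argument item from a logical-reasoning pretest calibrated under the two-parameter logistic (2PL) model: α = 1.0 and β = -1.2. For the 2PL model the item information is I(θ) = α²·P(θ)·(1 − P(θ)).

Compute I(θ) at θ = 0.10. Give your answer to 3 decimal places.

0.168

P = 1/(1+e^{-1.3000}) = 0.7858
P(1−P) = 0.7858 × 0.2142 = 0.1683
I = α² × P(1−P) = 1.0² × 0.1683 = 0.16830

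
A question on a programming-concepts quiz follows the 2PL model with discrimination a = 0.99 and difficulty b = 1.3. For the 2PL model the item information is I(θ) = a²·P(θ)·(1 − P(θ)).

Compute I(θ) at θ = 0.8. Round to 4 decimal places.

P = 1/(1+e^{0.4950}) = 0.3787
P(1−P) = 0.3787 × 0.6213 = 0.2353
I = a² × P(1−P) = 0.99² × 0.2353 = 0.23061

0.2306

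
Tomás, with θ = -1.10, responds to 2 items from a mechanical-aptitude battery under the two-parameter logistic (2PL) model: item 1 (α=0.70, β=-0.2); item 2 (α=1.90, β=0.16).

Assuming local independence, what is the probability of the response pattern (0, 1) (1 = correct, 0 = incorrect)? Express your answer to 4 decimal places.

P(θ) = 1 / (1 + exp(−α(θ − β)))
P_1 = 1/(1+e^{0.6300}) = 0.3475
P_2 = 1/(1+e^{2.3940}) = 0.0836
L = (1−P_1) × P_2 = 0.6525 × 0.0836 = 0.05457

0.0546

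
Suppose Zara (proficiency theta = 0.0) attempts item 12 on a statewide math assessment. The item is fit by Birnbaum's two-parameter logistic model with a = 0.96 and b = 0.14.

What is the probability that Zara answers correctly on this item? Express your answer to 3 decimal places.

P(theta) = 1 / (1 + exp(−a(theta − b)))
Exponent: 0.96 × (0.0 − 0.14) = -0.1344
1/(1 + e^{0.1344}) = 0.4665

0.466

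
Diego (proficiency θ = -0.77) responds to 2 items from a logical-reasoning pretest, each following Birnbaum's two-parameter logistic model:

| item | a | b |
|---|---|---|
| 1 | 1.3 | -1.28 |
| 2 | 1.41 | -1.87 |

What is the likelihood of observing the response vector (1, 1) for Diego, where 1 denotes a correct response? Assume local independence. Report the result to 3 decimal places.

P(θ) = 1 / (1 + exp(−a(θ − b)))
P_1 = 1/(1+e^{-0.6630}) = 0.6599
P_2 = 1/(1+e^{-1.5510}) = 0.8251
L = P_1 × P_2 = 0.6599 × 0.8251 = 0.54448

0.544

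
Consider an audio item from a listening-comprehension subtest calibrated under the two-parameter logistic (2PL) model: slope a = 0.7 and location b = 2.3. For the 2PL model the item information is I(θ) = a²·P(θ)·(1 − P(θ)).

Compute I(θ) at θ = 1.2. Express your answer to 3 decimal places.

0.106

P = 1/(1+e^{0.7700}) = 0.3165
P(1−P) = 0.3165 × 0.6835 = 0.2163
I = a² × P(1−P) = 0.7² × 0.2163 = 0.10600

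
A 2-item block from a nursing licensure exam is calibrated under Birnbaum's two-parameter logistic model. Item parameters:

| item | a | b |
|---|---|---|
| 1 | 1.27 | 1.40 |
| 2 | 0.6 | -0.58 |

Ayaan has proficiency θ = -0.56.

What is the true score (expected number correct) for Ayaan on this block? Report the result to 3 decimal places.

0.580

P(θ) = 1 / (1 + exp(−a(θ − b)))
P_1 = 1/(1+e^{2.4892}) = 0.0766
P_2 = 1/(1+e^{-0.0120}) = 0.5030
E[score] = 0.0766 + 0.5030 = 0.5796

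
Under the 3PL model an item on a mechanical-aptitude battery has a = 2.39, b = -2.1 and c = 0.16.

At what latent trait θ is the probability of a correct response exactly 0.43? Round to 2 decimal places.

-2.41

P(θ) = c + (1 − c) · 1 / (1 + exp(−a(θ − b)))
Remove guessing floor: (0.43 − 0.16)/(1 − 0.16) = 0.3214
logit = ln(0.3214/0.6786) = -0.7472
θ = b + logit/(a) = -2.1 + (-0.7472)/2.3900 = -2.4126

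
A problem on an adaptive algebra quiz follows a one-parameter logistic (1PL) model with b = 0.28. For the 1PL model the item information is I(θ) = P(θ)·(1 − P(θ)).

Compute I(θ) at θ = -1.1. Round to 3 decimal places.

P = 1/(1+e^{1.3800}) = 0.2010
P(1−P) = 0.2010 × 0.7990 = 0.1606
I = P(1−P) = 0.16060

0.161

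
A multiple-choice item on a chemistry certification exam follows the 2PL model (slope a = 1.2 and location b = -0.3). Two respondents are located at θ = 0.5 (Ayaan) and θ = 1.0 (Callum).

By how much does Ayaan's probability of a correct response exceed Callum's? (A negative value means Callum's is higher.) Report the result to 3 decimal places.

-0.103

P(θ) = 1 / (1 + exp(−a(θ − b)))
P(Ayaan) = 0.7231  [exponent 0.9600]
P(Callum) = 0.8264  [exponent 1.5600]
Difference = 0.7231 − 0.8264 = -0.1032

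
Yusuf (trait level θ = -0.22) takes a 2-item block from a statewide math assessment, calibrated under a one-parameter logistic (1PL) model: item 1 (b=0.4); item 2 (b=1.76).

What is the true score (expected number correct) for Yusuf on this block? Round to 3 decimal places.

0.471

P(θ) = 1 / (1 + exp(−(θ − b)))
P_1 = 1/(1+e^{0.6200}) = 0.3498
P_2 = 1/(1+e^{1.9800}) = 0.1213
E[score] = 0.3498 + 0.1213 = 0.4711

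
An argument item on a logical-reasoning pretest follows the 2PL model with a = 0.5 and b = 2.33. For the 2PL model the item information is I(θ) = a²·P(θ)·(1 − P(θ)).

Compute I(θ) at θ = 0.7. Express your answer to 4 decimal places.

P = 1/(1+e^{0.8150}) = 0.3068
P(1−P) = 0.3068 × 0.6932 = 0.2127
I = a² × P(1−P) = 0.5² × 0.2127 = 0.05317

0.0532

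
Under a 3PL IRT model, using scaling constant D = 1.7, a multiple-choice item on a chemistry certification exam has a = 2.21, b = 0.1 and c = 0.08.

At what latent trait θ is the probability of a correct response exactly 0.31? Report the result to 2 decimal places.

P(θ) = c + (1 − c) · 1 / (1 + exp(−D·a(θ − b)))
Remove guessing floor: (0.31 − 0.08)/(1 − 0.08) = 0.2500
logit = ln(0.2500/0.7500) = -1.0986
θ = b + logit/(1.7·a) = 0.1 + (-1.0986)/3.7570 = -0.1924

-0.19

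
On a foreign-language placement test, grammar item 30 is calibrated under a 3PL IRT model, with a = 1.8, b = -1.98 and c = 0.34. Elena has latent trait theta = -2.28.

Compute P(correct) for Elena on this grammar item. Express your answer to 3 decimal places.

0.583

P(theta) = c + (1 − c) · 1 / (1 + exp(−a(theta − b)))
Exponent: 1.8 × (-2.28 − (-1.98)) = -0.5400
1/(1 + e^{0.5400}) = 0.3682
P = 0.34 + 0.66 × 0.3682 = 0.5830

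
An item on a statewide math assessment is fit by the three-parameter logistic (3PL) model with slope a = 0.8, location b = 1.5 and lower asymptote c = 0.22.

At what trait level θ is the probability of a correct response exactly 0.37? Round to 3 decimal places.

-0.294

P(θ) = c + (1 − c) · 1 / (1 + exp(−a(θ − b)))
Remove guessing floor: (0.37 − 0.22)/(1 − 0.22) = 0.1923
logit = ln(0.1923/0.8077) = -1.4351
θ = b + logit/(a) = 1.5 + (-1.4351)/0.8000 = -0.2939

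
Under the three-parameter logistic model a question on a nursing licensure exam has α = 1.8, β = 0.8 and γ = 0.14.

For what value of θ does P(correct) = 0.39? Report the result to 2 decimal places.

0.30

P(θ) = γ + (1 − γ) · 1 / (1 + exp(−α(θ − β)))
Remove guessing floor: (0.39 − 0.14)/(1 − 0.14) = 0.2907
logit = ln(0.2907/0.7093) = -0.8920
θ = β + logit/(α) = 0.8 + (-0.8920)/1.8000 = 0.3044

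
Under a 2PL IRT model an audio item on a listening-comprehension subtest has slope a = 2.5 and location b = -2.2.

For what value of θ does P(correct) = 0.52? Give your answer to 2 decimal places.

-2.17

P(θ) = 1 / (1 + exp(−a(θ − b)))
logit = ln(0.5200/0.4800) = 0.0800
θ = b + logit/(a) = -2.2 + 0.0800/2.5000 = -2.1680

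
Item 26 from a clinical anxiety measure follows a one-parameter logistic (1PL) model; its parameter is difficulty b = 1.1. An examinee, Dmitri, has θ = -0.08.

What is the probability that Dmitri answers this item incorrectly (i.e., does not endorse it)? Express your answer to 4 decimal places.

0.7649

P(θ) = 1 / (1 + exp(−(θ − b)))
Exponent: (-0.08 − 1.1) = -1.1800
1/(1 + e^{1.1800}) = 0.2351
P = 0.2351
P(incorrect) = 1 − 0.2351 = 0.7649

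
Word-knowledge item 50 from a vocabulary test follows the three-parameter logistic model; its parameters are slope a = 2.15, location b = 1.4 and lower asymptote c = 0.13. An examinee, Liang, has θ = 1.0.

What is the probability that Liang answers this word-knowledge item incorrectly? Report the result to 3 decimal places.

P(θ) = c + (1 − c) · 1 / (1 + exp(−a(θ − b)))
Exponent: 2.15 × (1.0 − 1.4) = -0.8600
1/(1 + e^{0.8600}) = 0.2973
P = 0.13 + 0.87 × 0.2973 = 0.3887
P(incorrect) = 1 − 0.3887 = 0.6113

0.611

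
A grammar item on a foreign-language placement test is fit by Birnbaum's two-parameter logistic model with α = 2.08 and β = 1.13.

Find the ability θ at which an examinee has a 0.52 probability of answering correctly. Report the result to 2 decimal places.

1.17

P(θ) = 1 / (1 + exp(−α(θ − β)))
logit = ln(0.5200/0.4800) = 0.0800
θ = β + logit/(α) = 1.13 + 0.0800/2.0800 = 1.1685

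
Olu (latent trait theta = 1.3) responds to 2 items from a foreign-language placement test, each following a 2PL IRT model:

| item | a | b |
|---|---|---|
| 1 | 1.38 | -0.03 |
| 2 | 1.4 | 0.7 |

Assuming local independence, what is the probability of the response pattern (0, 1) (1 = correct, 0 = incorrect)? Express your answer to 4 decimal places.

0.0961

P(theta) = 1 / (1 + exp(−a(theta − b)))
P_1 = 1/(1+e^{-1.8354}) = 0.8624
P_2 = 1/(1+e^{-0.8400}) = 0.6985
L = (1−P_1) × P_2 = 0.1376 × 0.6985 = 0.09611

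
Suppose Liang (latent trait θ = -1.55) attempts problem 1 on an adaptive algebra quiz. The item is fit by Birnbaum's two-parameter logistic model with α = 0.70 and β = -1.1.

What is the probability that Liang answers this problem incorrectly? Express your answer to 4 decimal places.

P(θ) = 1 / (1 + exp(−α(θ − β)))
Exponent: 0.70 × (-1.55 − (-1.1)) = -0.3150
1/(1 + e^{0.3150}) = 0.4219
P(incorrect) = 1 − 0.4219 = 0.5781

0.5781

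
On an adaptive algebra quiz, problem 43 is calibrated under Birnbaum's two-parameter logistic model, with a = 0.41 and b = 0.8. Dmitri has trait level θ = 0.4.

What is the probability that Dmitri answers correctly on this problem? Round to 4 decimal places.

P(θ) = 1 / (1 + exp(−a(θ − b)))
Exponent: 0.41 × (0.4 − 0.8) = -0.1640
1/(1 + e^{0.1640}) = 0.4591

0.4591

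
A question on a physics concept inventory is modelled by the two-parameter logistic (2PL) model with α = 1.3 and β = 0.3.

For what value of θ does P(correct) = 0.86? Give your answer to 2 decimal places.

P(θ) = 1 / (1 + exp(−α(θ − β)))
logit = ln(0.8600/0.1400) = 1.8153
θ = β + logit/(α) = 0.3 + 1.8153/1.3000 = 1.6964

1.70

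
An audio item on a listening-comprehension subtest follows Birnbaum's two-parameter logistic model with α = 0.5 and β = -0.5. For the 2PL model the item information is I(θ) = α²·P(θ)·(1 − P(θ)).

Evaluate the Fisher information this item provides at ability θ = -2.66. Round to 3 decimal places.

P = 1/(1+e^{1.0800}) = 0.2535
P(1−P) = 0.2535 × 0.7465 = 0.1892
I = α² × P(1−P) = 0.5² × 0.1892 = 0.04731

0.047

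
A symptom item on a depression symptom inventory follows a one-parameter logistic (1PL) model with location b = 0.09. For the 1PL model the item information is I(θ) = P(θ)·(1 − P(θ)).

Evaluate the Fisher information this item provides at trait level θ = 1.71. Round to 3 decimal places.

0.138

P = 1/(1+e^{-1.6200}) = 0.8348
P(1−P) = 0.8348 × 0.1652 = 0.1379
I = P(1−P) = 0.13791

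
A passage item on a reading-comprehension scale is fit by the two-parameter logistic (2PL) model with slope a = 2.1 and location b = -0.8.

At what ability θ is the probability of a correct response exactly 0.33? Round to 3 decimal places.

P(θ) = 1 / (1 + exp(−a(θ − b)))
logit = ln(0.3300/0.6700) = -0.7082
θ = b + logit/(a) = -0.8 + (-0.7082)/2.1000 = -1.1372

-1.137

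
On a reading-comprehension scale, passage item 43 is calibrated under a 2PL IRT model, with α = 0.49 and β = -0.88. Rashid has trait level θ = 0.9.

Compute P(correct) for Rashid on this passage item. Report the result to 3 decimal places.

P(θ) = 1 / (1 + exp(−α(θ − β)))
Exponent: 0.49 × (0.9 − (-0.88)) = 0.8722
1/(1 + e^{-0.8722}) = 0.7052

0.705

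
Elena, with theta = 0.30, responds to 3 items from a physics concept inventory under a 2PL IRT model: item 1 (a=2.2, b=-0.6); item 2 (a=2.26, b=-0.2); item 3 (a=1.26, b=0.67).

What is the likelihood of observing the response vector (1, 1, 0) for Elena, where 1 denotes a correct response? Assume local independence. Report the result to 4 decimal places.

0.4081

P(theta) = 1 / (1 + exp(−a(theta − b)))
P_1 = 1/(1+e^{-1.9800}) = 0.8787
P_2 = 1/(1+e^{-1.1300}) = 0.7558
P_3 = 1/(1+e^{0.4662}) = 0.3855
L = P_1 × P_2 × (1−P_3) = 0.8787 × 0.7558 × 0.6145 = 0.40810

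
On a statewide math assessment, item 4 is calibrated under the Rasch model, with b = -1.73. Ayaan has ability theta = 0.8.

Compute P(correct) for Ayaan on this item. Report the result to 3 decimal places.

P(theta) = 1 / (1 + exp(−(theta − b)))
Exponent: (0.8 − (-1.73)) = 2.5300
1/(1 + e^{-2.5300}) = 0.9262
P = 0.9262

0.926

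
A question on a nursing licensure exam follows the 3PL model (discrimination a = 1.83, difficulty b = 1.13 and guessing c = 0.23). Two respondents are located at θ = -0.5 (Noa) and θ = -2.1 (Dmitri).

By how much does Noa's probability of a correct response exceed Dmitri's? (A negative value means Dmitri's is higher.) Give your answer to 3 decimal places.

0.035

P(θ) = c + (1 − c) · 1 / (1 + exp(−a(θ − b)))
P(Noa) = 0.2671  [exponent -2.9829]
P(Dmitri) = 0.2321  [exponent -5.9109]
Difference = 0.2671 − 0.2321 = 0.0350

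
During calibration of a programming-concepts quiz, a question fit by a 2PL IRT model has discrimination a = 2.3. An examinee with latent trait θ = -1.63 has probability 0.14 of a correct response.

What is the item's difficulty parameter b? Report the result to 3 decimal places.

-0.841

P(θ) = 1 / (1 + exp(−a(θ − b)))
logit(0.14) = ln(0.14/0.86) = -1.8153
b = θ − logit/(a) = -1.63 − (-1.8153)/2.3000 = -0.8407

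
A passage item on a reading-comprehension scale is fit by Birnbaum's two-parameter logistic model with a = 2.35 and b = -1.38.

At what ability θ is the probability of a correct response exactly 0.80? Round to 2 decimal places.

P(θ) = 1 / (1 + exp(−a(θ − b)))
logit = ln(0.8000/0.2000) = 1.3863
θ = b + logit/(a) = -1.38 + 1.3863/2.3500 = -0.7901

-0.79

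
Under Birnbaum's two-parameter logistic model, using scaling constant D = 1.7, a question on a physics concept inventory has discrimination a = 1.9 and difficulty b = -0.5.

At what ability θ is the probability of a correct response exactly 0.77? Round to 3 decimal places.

-0.126

P(θ) = 1 / (1 + exp(−D·a(θ − b)))
logit = ln(0.7700/0.2300) = 1.2083
θ = b + logit/(1.7·a) = -0.5 + 1.2083/3.2300 = -0.1259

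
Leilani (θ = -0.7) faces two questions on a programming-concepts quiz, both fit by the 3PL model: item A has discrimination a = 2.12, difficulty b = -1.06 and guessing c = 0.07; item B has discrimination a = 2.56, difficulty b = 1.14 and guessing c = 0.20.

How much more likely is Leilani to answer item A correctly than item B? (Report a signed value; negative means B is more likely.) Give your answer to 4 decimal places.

P(θ) = c + (1 − c) · 1 / (1 + exp(−a(θ − b)))
P_A = 0.7043
P_B = 0.2071
P_A − P_B = 0.4972

0.4972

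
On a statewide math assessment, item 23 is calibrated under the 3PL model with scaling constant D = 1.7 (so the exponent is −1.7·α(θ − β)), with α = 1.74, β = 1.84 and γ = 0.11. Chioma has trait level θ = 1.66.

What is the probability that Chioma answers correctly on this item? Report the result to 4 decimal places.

P(θ) = γ + (1 − γ) · 1 / (1 + exp(−D·α(θ − β)))
Exponent: 1.7 × 1.74 × (1.66 − 1.84) = -0.5324
1/(1 + e^{0.5324}) = 0.3699
P = 0.11 + 0.89 × 0.3699 = 0.4393

0.4393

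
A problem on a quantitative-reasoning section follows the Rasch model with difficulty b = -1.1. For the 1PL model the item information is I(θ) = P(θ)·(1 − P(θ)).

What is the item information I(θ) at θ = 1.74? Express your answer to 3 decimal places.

P = 1/(1+e^{-2.8400}) = 0.9448
P(1−P) = 0.9448 × 0.0552 = 0.0522
I = P(1−P) = 0.05215

0.052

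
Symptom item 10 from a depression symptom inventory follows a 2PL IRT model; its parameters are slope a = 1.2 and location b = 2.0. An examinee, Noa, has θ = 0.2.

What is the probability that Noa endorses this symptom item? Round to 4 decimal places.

P(θ) = 1 / (1 + exp(−a(θ − b)))
Exponent: 1.2 × (0.2 − 2.0) = -2.1600
1/(1 + e^{2.1600}) = 0.1034

0.1034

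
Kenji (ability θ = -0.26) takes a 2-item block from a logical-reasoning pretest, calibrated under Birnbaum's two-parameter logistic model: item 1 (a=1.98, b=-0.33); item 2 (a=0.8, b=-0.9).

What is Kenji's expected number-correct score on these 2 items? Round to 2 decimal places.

1.16

P(θ) = 1 / (1 + exp(−a(θ − b)))
P_1 = 1/(1+e^{-0.1386}) = 0.5346
P_2 = 1/(1+e^{-0.5120}) = 0.6253
E[score] = 0.5346 + 0.6253 = 1.1599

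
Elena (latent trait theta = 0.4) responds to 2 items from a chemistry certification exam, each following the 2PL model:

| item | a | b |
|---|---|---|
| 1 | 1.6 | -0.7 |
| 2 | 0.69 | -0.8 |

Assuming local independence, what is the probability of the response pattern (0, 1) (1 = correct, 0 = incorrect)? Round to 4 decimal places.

0.1022

P(theta) = 1 / (1 + exp(−a(theta − b)))
P_1 = 1/(1+e^{-1.7600}) = 0.8532
P_2 = 1/(1+e^{-0.8280}) = 0.6959
L = (1−P_1) × P_2 = 0.1468 × 0.6959 = 0.10216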